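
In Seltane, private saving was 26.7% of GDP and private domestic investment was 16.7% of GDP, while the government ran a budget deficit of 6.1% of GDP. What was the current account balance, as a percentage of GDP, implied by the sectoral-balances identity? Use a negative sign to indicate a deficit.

3.9

By the sectoral-balances identity, CA = (S_private - I) + (T - G).
Private balance = 26.7 - 16.7 = 10.0
Government balance (T - G) = -6.1
CA = 10.0 + (-6.1) = 3.9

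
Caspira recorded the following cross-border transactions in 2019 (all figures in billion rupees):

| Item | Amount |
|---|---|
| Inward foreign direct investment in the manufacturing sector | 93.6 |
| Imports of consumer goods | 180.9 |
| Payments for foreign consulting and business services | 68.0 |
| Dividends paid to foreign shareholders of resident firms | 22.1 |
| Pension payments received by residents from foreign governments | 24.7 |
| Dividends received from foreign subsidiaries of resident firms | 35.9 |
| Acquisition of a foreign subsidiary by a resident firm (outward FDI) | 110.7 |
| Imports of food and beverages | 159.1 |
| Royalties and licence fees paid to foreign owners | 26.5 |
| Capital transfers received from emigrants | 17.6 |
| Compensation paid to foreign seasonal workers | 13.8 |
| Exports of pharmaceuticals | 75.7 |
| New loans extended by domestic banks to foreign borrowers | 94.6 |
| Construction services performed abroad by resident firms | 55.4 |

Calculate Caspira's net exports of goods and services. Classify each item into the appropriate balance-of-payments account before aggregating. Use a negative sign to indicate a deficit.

Goods: -159.1 + 75.7 - 180.9 = -264.3
Services: -68.0 + 55.4 - 26.5 = -39.1
Trade balance = -264.3 + (-39.1) = -303.4
(Excluded from the trade balance — financial account: inward foreign direct investment in the manufacturing sector 93.6, acquisition of a foreign subsidiary by a resident firm (outward FDI) 110.7, new loans extended by domestic banks to foreign borrowers 94.6; primary income: dividends paid to foreign shareholders of resident firms 22.1, dividends received from foreign subsidiaries of resident firms 35.9, compensation paid to foreign seasonal workers 13.8; secondary income: pension payments received by residents from foreign governments 24.7; capital account: capital transfers received from emigrants 17.6.)

-303.4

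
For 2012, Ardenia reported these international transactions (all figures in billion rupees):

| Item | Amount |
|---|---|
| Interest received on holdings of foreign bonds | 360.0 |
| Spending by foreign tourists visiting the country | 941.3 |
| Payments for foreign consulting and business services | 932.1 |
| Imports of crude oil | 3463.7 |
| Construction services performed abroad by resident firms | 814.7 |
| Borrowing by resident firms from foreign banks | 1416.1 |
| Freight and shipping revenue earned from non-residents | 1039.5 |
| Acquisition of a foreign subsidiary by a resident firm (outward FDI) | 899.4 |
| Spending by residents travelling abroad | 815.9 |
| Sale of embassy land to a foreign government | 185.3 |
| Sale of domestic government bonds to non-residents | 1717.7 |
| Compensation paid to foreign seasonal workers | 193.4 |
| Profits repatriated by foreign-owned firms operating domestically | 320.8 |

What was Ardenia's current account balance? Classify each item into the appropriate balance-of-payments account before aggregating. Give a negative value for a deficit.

Goods: -3463.7
Services: -932.1 + 1039.5 + 814.7 - 815.9 + 941.3 = 1047.5
Primary income: -320.8 + 360.0 - 193.4 = -154.2
Current account = (-3463.7) + 1047.5 + (-154.2) = -2570.4
(Excluded from the current account — financial account: borrowing by resident firms from foreign banks 1416.1, acquisition of a foreign subsidiary by a resident firm (outward FDI) 899.4, sale of domestic government bonds to non-residents 1717.7; capital account: sale of embassy land to a foreign government 185.3.)

-2570.4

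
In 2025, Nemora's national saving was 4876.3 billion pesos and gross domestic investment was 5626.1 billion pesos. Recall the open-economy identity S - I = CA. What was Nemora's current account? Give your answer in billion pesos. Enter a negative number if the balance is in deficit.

-749.8

CA = S - I = 4876.3 - 5626.1 = -749.8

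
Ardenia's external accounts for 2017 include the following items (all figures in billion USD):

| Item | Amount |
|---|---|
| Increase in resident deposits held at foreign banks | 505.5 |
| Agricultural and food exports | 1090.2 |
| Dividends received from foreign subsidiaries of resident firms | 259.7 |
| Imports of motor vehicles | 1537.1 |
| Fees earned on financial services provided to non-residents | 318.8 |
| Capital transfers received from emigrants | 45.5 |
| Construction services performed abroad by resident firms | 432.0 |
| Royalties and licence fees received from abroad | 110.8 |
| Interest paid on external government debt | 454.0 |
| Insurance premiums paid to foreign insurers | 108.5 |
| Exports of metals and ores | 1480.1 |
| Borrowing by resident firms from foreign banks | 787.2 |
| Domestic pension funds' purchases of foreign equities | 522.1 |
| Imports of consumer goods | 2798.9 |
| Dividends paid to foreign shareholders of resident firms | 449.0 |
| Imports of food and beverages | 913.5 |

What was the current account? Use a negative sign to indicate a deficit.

-2569.4

Goods: -913.5 - 2798.9 - 1537.1 + 1090.2 + 1480.1 = -2679.2
Services: 318.8 + 432.0 + 110.8 - 108.5 = 753.1
Primary income: -454.0 + 259.7 - 449.0 = -643.3
Current account = (-2679.2) + 753.1 + (-643.3) = -2569.4
(Excluded from the current account — financial account: increase in resident deposits held at foreign banks 505.5, borrowing by resident firms from foreign banks 787.2, domestic pension funds' purchases of foreign equities 522.1; capital account: capital transfers received from emigrants 45.5.)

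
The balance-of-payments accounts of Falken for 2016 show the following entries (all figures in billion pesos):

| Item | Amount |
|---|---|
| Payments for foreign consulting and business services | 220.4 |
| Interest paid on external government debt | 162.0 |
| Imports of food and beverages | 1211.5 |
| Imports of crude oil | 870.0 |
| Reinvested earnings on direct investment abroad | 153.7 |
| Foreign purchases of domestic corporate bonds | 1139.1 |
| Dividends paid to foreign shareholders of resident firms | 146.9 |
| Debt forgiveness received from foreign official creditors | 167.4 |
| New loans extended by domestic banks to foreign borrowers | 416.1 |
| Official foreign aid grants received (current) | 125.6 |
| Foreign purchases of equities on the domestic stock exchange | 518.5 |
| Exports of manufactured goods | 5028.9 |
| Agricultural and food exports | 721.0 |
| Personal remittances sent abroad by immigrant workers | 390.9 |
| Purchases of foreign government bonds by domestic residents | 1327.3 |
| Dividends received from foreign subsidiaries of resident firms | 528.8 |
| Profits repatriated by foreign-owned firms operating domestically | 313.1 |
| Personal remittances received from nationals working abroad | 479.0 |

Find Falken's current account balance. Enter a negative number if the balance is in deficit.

Goods: -870.0 + 721.0 + 5028.9 - 1211.5 = 3668.4
Services: -220.4
Primary income: -313.1 - 146.9 + 153.7 + 528.8 - 162.0 = 60.5
Secondary income: -390.9 + 125.6 + 479.0 = 213.7
Current account = 3668.4 + (-220.4) + 60.5 + 213.7 = 3722.2
(Excluded from the current account — financial account: foreign purchases of domestic corporate bonds 1139.1, new loans extended by domestic banks to foreign borrowers 416.1, foreign purchases of equities on the domestic stock exchange 518.5, purchases of foreign government bonds by domestic residents 1327.3; capital account: debt forgiveness received from foreign official creditors 167.4.)

3722.2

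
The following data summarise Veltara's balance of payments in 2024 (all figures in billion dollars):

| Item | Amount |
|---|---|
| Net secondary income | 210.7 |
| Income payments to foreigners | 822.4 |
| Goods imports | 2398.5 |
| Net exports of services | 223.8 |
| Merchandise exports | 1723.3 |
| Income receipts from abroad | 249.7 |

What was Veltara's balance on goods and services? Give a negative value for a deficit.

Goods balance = 1723.3 - 2398.5 = -675.2
Services balance = 223.8
Trade balance (goods + services) = -675.2 + 223.8 = -451.4

-451.4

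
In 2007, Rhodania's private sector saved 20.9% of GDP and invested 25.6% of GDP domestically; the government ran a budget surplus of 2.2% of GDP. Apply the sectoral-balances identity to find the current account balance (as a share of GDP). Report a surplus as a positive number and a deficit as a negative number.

By the sectoral-balances identity, CA = (S_private - I) + (T - G).
Private balance = 20.9 - 25.6 = -4.7
Government balance (T - G) = 2.2
CA = -4.7 + 2.2 = -2.5

-2.5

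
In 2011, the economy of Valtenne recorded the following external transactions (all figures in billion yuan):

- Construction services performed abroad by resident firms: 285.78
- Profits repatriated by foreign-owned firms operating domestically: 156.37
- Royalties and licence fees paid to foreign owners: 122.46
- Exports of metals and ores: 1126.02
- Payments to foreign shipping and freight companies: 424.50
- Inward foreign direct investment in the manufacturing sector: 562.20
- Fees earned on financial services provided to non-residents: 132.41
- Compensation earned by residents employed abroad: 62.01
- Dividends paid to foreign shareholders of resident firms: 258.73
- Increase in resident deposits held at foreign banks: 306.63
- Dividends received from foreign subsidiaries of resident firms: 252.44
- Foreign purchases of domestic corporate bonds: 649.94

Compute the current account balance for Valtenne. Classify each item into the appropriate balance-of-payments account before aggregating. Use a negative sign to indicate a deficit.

896.60

Goods: 1126.02
Services: -122.46 + 132.41 + 285.78 - 424.50 = -128.77
Primary income: -258.73 + 62.01 + 252.44 - 156.37 = -100.65
Current account = 1126.02 + (-128.77) + (-100.65) = 896.60
(Excluded from the current account — financial account: inward foreign direct investment in the manufacturing sector 562.20, increase in resident deposits held at foreign banks 306.63, foreign purchases of domestic corporate bonds 649.94.)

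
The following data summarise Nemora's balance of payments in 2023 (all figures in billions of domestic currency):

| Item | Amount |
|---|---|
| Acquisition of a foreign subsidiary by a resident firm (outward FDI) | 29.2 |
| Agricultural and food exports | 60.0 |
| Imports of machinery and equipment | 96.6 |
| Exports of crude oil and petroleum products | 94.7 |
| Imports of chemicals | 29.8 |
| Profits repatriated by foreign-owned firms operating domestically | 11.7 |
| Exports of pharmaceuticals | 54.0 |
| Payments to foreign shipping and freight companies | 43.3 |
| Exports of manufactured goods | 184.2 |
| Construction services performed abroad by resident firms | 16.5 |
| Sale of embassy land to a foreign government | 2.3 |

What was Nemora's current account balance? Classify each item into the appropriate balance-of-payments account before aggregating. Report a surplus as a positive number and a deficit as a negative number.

228.0

Goods: -29.8 + 184.2 - 96.6 + 54.0 + 94.7 + 60.0 = 266.5
Services: -43.3 + 16.5 = -26.8
Primary income: -11.7
Current account = 266.5 + (-26.8) + (-11.7) = 228.0
(Excluded from the current account — financial account: acquisition of a foreign subsidiary by a resident firm (outward FDI) 29.2; capital account: sale of embassy land to a foreign government 2.3.)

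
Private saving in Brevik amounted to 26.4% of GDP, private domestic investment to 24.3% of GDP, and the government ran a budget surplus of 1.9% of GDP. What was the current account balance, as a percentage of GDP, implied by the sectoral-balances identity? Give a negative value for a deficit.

By the sectoral-balances identity, CA = (S_private - I) + (T - G).
Private balance = 26.4 - 24.3 = 2.1
Government balance (T - G) = 1.9
CA = 2.1 + 1.9 = 4.0

4.0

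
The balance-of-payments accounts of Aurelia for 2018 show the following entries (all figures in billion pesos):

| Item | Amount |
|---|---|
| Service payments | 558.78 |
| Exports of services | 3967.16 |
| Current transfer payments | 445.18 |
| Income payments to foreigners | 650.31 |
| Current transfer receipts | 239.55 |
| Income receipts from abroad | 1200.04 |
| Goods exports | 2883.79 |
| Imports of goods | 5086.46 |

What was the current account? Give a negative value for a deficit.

1549.81

Goods balance = 2883.79 - 5086.46 = -2202.67
Services balance = 3967.16 - 558.78 = 3408.38
Trade balance (goods + services) = -2202.67 + 3408.38 = 1205.71
Net primary income = 1200.04 - 650.31 = 549.73
Net secondary income = 239.55 - 445.18 = -205.63
Current account = 1205.71 + 549.73 + (-205.63) = 1549.81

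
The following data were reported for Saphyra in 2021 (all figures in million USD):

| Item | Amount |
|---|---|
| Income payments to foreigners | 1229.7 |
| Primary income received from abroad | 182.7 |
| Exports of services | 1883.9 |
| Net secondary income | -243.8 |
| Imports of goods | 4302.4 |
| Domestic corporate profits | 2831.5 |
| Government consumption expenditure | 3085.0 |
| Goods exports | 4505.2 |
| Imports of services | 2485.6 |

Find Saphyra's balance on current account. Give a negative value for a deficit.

Goods balance = 4505.2 - 4302.4 = 202.8
Services balance = 1883.9 - 2485.6 = -601.7
Trade balance (goods + services) = 202.8 + (-601.7) = -398.9
Net primary income = 182.7 - 1229.7 = -1047.0
Net secondary income = -243.8
Current account = -398.9 + (-1047.0) + (-243.8) = -1689.7

-1689.7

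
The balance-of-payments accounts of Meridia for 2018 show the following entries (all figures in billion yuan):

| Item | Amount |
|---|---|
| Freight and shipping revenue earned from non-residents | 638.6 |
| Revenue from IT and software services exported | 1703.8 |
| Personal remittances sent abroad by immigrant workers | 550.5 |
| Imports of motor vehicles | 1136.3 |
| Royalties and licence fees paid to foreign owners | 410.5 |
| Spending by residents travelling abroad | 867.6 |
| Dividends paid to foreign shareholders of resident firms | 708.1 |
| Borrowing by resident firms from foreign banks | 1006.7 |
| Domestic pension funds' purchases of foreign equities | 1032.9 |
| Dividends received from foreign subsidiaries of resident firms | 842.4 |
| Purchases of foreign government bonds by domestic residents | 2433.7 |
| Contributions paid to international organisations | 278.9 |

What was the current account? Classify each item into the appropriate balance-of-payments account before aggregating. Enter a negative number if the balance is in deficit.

-767.1

Goods: -1136.3
Services: -867.6 - 410.5 + 1703.8 + 638.6 = 1064.3
Primary income: -708.1 + 842.4 = 134.3
Secondary income: -278.9 - 550.5 = -829.4
Current account = (-1136.3) + 1064.3 + 134.3 + (-829.4) = -767.1
(Excluded from the current account — financial account: borrowing by resident firms from foreign banks 1006.7, domestic pension funds' purchases of foreign equities 1032.9, purchases of foreign government bonds by domestic residents 2433.7.)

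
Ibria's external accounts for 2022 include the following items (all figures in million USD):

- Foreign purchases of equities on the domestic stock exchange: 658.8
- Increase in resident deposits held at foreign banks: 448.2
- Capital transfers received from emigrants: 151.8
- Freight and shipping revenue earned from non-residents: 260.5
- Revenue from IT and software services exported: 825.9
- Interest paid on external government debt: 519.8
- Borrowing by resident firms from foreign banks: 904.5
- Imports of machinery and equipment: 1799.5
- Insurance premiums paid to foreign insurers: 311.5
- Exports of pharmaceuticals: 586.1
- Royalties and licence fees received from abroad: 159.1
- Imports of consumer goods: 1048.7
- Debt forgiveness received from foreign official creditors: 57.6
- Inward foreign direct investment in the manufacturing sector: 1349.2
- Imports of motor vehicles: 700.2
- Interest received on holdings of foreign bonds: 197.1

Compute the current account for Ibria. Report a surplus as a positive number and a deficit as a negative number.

-2351.0

Goods: -1799.5 + 586.1 - 700.2 - 1048.7 = -2962.3
Services: 159.1 - 311.5 + 260.5 + 825.9 = 934.0
Primary income: -519.8 + 197.1 = -322.7
Current account = (-2962.3) + 934.0 + (-322.7) = -2351.0
(Excluded from the current account — financial account: foreign purchases of equities on the domestic stock exchange 658.8, increase in resident deposits held at foreign banks 448.2, borrowing by resident firms from foreign banks 904.5, inward foreign direct investment in the manufacturing sector 1349.2; capital account: capital transfers received from emigrants 151.8, debt forgiveness received from foreign official creditors 57.6.)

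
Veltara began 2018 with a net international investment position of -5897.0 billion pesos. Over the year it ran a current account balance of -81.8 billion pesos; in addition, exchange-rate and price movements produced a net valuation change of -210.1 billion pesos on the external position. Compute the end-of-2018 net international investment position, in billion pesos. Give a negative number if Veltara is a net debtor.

-6188.9

Change in NIIP = current account + net valuation change = -81.8 + (-210.1) = -291.9
End-of-year NIIP = -5897.0 + (-291.9) = -6188.9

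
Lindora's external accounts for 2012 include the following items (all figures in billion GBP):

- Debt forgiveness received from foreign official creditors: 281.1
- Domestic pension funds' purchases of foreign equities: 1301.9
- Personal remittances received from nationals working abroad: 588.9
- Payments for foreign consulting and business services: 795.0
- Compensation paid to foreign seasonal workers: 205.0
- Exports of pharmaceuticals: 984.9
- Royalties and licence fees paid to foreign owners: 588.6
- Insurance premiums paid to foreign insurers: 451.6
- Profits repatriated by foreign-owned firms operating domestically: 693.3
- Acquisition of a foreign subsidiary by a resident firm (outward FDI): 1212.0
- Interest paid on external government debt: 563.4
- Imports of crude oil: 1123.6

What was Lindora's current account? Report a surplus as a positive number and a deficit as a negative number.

Goods: 984.9 - 1123.6 = -138.7
Services: -451.6 - 795.0 - 588.6 = -1835.2
Primary income: -693.3 - 563.4 - 205.0 = -1461.7
Secondary income: 588.9
Current account = (-138.7) + (-1835.2) + (-1461.7) + 588.9 = -2846.7
(Excluded from the current account — capital account: debt forgiveness received from foreign official creditors 281.1; financial account: domestic pension funds' purchases of foreign equities 1301.9, acquisition of a foreign subsidiary by a resident firm (outward FDI) 1212.0.)

-2846.7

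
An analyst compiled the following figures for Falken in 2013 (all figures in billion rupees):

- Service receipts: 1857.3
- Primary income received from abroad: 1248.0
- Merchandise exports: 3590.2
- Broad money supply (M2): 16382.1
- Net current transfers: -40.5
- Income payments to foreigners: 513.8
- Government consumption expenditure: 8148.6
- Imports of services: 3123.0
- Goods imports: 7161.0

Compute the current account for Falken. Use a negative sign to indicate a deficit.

-4142.8

Goods balance = 3590.2 - 7161.0 = -3570.8
Services balance = 1857.3 - 3123.0 = -1265.7
Trade balance (goods + services) = -3570.8 + (-1265.7) = -4836.5
Net primary income = 1248.0 - 513.8 = 734.2
Net secondary income = -40.5
Current account = -4836.5 + 734.2 + (-40.5) = -4142.8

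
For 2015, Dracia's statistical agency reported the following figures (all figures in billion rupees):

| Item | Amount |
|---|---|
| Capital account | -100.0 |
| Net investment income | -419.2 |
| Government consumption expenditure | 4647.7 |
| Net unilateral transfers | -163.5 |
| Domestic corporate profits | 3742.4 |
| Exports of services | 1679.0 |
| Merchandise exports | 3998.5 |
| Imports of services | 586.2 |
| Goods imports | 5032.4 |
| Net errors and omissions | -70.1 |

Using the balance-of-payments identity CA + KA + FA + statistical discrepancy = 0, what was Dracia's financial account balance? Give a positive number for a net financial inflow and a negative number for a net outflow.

Goods balance = 3998.5 - 5032.4 = -1033.9
Services balance = 1679.0 - 586.2 = 1092.8
Trade balance (goods + services) = -1033.9 + 1092.8 = 58.9
Net primary income = -419.2
Net secondary income = -163.5
Current account = 58.9 + (-419.2) + (-163.5) = -523.8
Financial account = -(-523.8 + (-100.0) + (-70.1)) = 693.9

693.9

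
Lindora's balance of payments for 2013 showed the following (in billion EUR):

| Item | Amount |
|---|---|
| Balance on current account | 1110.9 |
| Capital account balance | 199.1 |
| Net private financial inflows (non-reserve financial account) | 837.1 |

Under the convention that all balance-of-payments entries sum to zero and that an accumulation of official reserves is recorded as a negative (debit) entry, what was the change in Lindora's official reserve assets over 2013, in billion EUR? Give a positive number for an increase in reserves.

Official reserve transactions balance = -(1110.9 + 199.1 + 837.1) = -2147.1
An accumulation of reserves is recorded as a debit (negative entry), so the change in the stock of reserves is the negative of that balance.
Change in official reserves = -(-2147.1) = 2147.1

2147.1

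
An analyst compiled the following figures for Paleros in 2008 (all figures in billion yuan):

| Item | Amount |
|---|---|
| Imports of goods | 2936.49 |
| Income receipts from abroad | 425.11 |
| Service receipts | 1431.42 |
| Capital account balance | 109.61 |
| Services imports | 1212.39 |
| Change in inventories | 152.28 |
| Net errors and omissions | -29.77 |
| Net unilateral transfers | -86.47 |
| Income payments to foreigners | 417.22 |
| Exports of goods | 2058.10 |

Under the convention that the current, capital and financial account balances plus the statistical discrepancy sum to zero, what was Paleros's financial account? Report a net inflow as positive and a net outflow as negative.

Goods balance = 2058.10 - 2936.49 = -878.39
Services balance = 1431.42 - 1212.39 = 219.03
Trade balance (goods + services) = -878.39 + 219.03 = -659.36
Net primary income = 425.11 - 417.22 = 7.89
Net secondary income = -86.47
Current account = -659.36 + 7.89 + (-86.47) = -737.94
Financial account = -(-737.94 + 109.61 + (-29.77)) = 658.10

658.10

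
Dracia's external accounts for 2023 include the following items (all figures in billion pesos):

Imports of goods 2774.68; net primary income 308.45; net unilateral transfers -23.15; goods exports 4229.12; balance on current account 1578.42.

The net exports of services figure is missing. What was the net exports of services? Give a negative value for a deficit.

Current account = goods balance + services balance + net primary income + net secondary income
Sum of the known components = 1739.74
Net exports of services = CA - (known components) = 1578.42 - 1739.74 = -161.32

-161.32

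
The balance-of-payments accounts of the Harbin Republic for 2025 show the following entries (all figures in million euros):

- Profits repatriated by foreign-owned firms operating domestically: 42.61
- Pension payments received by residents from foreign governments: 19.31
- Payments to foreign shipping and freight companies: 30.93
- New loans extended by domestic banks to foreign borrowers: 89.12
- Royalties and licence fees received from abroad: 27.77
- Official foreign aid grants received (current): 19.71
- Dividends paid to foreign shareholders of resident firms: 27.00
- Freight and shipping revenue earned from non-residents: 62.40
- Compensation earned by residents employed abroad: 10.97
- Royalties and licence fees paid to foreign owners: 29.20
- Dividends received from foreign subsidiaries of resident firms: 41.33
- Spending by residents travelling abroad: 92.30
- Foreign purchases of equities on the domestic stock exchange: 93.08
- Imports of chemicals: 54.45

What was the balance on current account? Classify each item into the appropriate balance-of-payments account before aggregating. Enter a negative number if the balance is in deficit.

-95.00

Goods: -54.45
Services: -29.20 - 92.30 + 62.40 + 27.77 - 30.93 = -62.26
Primary income: 41.33 - 27.00 + 10.97 - 42.61 = -17.31
Secondary income: 19.71 + 19.31 = 39.02
Current account = (-54.45) + (-62.26) + (-17.31) + 39.02 = -95.00
(Excluded from the current account — financial account: new loans extended by domestic banks to foreign borrowers 89.12, foreign purchases of equities on the domestic stock exchange 93.08.)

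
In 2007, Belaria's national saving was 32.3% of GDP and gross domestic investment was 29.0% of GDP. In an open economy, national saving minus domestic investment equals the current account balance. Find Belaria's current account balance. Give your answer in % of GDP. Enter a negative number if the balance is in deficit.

3.3

CA = S - I = 32.3 - 29.0 = 3.3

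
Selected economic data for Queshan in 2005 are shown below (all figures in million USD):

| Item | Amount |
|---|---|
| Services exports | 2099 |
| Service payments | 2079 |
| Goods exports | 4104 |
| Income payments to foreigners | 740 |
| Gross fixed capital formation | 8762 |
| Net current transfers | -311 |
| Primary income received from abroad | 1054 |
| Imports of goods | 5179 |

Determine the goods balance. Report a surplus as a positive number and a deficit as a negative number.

Goods balance = 4104 - 5179 = -1075

-1075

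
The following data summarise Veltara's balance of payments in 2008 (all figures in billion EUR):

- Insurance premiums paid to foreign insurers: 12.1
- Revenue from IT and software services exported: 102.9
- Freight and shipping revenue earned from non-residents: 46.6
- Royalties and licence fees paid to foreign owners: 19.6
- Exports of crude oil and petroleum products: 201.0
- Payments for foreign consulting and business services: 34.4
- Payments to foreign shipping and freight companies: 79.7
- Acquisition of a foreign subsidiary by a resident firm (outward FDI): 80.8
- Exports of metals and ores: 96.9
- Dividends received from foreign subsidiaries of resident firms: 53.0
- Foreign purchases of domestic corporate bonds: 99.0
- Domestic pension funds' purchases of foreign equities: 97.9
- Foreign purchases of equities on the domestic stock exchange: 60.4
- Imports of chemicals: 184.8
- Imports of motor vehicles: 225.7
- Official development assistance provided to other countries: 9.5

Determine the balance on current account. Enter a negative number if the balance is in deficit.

Goods: -184.8 - 225.7 + 96.9 + 201.0 = -112.6
Services: 46.6 - 19.6 - 79.7 - 12.1 - 34.4 + 102.9 = 3.7
Primary income: 53.0
Secondary income: -9.5
Current account = (-112.6) + 3.7 + 53.0 + (-9.5) = -65.4
(Excluded from the current account — financial account: acquisition of a foreign subsidiary by a resident firm (outward FDI) 80.8, foreign purchases of domestic corporate bonds 99.0, domestic pension funds' purchases of foreign equities 97.9, foreign purchases of equities on the domestic stock exchange 60.4.)

-65.4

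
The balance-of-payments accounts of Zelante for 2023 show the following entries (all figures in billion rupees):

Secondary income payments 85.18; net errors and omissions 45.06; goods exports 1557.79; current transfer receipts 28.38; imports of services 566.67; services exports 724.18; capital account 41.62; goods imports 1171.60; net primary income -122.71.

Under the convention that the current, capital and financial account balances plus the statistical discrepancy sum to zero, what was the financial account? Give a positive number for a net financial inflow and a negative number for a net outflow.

Goods balance = 1557.79 - 1171.60 = 386.19
Services balance = 724.18 - 566.67 = 157.51
Trade balance (goods + services) = 386.19 + 157.51 = 543.70
Net primary income = -122.71
Net secondary income = 28.38 - 85.18 = -56.80
Current account = 543.70 + (-122.71) + (-56.80) = 364.19
Financial account = -(364.19 + 41.62 + 45.06) = -450.87

-450.87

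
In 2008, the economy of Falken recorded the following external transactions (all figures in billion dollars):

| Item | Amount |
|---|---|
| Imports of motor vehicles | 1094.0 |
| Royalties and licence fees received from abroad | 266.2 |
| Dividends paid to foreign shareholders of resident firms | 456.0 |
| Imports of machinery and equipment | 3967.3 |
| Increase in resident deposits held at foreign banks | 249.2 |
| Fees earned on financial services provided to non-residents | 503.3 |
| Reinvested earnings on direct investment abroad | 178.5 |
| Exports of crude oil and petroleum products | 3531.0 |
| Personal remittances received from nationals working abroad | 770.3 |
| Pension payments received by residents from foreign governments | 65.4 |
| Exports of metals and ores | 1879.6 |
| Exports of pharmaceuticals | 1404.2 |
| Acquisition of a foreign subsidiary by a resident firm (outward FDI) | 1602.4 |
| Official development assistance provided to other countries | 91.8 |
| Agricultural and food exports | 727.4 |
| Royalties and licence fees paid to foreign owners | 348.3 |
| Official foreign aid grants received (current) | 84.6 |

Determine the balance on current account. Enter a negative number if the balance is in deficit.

Goods: 727.4 + 1404.2 + 3531.0 - 1094.0 + 1879.6 - 3967.3 = 2480.9
Services: -348.3 + 266.2 + 503.3 = 421.2
Primary income: 178.5 - 456.0 = -277.5
Secondary income: 84.6 + 770.3 - 91.8 + 65.4 = 828.5
Current account = 2480.9 + 421.2 + (-277.5) + 828.5 = 3453.1
(Excluded from the current account — financial account: increase in resident deposits held at foreign banks 249.2, acquisition of a foreign subsidiary by a resident firm (outward FDI) 1602.4.)

3453.1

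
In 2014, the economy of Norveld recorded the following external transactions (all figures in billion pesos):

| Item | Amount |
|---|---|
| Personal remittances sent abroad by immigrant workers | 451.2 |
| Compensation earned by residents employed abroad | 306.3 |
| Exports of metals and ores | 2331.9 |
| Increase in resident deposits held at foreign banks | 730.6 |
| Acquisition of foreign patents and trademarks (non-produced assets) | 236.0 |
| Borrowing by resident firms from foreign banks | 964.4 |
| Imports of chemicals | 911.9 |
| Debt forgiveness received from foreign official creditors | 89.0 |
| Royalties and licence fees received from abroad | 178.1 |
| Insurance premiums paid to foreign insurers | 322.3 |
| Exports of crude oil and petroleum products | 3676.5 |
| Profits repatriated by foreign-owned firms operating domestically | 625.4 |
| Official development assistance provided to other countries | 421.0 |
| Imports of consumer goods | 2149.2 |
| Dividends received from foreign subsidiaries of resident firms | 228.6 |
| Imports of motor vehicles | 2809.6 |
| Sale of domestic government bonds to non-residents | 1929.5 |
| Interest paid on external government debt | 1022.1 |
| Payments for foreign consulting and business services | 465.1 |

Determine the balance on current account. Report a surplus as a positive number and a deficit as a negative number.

Goods: 3676.5 - 2809.6 - 2149.2 - 911.9 + 2331.9 = 137.7
Services: -322.3 + 178.1 - 465.1 = -609.3
Primary income: -1022.1 + 306.3 - 625.4 + 228.6 = -1112.6
Secondary income: -421.0 - 451.2 = -872.2
Current account = 137.7 + (-609.3) + (-1112.6) + (-872.2) = -2456.4
(Excluded from the current account — financial account: increase in resident deposits held at foreign banks 730.6, borrowing by resident firms from foreign banks 964.4, sale of domestic government bonds to non-residents 1929.5; capital account: acquisition of foreign patents and trademarks (non-produced assets) 236.0, debt forgiveness received from foreign official creditors 89.0.)

-2456.4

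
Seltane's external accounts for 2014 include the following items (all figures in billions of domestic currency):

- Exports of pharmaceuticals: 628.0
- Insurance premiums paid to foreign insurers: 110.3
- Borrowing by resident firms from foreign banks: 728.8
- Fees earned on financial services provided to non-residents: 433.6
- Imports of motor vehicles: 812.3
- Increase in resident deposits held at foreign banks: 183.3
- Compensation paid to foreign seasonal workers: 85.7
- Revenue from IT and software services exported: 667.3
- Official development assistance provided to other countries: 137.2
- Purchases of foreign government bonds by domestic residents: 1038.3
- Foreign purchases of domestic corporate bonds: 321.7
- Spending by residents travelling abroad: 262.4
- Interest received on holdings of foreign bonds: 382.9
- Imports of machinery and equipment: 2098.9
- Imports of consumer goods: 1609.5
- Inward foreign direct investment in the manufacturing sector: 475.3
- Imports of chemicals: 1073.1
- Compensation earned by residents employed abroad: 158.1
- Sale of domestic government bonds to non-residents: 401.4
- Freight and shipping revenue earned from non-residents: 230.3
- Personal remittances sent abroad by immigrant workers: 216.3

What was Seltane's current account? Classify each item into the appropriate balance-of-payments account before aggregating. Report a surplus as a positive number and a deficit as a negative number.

-3905.5

Goods: 628.0 - 1073.1 - 1609.5 - 2098.9 - 812.3 = -4965.8
Services: 230.3 - 262.4 + 667.3 - 110.3 + 433.6 = 958.5
Primary income: 382.9 + 158.1 - 85.7 = 455.3
Secondary income: -137.2 - 216.3 = -353.5
Current account = (-4965.8) + 958.5 + 455.3 + (-353.5) = -3905.5
(Excluded from the current account — financial account: borrowing by resident firms from foreign banks 728.8, increase in resident deposits held at foreign banks 183.3, purchases of foreign government bonds by domestic residents 1038.3, foreign purchases of domestic corporate bonds 321.7, inward foreign direct investment in the manufacturing sector 475.3, sale of domestic government bonds to non-residents 401.4.)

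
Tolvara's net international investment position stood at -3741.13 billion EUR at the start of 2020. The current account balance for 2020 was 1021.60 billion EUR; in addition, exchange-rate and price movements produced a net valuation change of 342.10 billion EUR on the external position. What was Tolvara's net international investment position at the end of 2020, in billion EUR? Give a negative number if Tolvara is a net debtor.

-2377.43

Change in NIIP = current account + net valuation change = 1021.60 + 342.10 = 1363.70
End-of-year NIIP = -3741.13 + 1363.70 = -2377.43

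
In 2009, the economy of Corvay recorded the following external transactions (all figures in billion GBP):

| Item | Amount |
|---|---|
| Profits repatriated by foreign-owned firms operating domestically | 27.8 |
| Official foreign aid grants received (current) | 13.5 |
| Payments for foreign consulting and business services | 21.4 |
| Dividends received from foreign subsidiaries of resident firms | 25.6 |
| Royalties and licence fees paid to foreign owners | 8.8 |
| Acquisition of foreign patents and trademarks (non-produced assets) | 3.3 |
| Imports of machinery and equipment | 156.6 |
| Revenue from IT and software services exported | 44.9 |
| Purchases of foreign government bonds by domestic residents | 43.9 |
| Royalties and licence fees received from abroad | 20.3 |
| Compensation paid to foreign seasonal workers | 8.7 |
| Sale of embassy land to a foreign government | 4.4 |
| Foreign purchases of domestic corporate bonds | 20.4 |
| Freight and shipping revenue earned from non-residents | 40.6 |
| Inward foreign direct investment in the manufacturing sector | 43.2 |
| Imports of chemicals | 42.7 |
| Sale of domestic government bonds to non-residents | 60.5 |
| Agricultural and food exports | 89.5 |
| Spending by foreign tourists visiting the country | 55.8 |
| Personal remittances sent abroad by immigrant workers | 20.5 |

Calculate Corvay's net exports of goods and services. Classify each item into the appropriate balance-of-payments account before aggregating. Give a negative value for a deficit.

Goods: -42.7 - 156.6 + 89.5 = -109.8
Services: -21.4 + 20.3 + 44.9 - 8.8 + 55.8 + 40.6 = 131.4
Trade balance = -109.8 + 131.4 = 21.6
(Excluded from the trade balance — primary income: profits repatriated by foreign-owned firms operating domestically 27.8, dividends received from foreign subsidiaries of resident firms 25.6, compensation paid to foreign seasonal workers 8.7; secondary income: official foreign aid grants received (current) 13.5, personal remittances sent abroad by immigrant workers 20.5; capital account: acquisition of foreign patents and trademarks (non-produced assets) 3.3, sale of embassy land to a foreign government 4.4; financial account: purchases of foreign government bonds by domestic residents 43.9, foreign purchases of domestic corporate bonds 20.4, inward foreign direct investment in the manufacturing sector 43.2, sale of domestic government bonds to non-residents 60.5.)

21.6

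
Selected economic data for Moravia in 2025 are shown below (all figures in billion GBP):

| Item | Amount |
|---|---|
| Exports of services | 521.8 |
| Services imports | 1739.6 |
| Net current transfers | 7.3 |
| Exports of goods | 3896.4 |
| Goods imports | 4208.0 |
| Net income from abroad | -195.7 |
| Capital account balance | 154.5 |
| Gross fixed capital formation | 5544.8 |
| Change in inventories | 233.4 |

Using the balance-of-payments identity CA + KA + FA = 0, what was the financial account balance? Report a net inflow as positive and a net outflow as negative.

Goods balance = 3896.4 - 4208.0 = -311.6
Services balance = 521.8 - 1739.6 = -1217.8
Trade balance (goods + services) = -311.6 + (-1217.8) = -1529.4
Net primary income = -195.7
Net secondary income = 7.3
Current account = -1529.4 + (-195.7) + 7.3 = -1717.8
Financial account = -(-1717.8 + 154.5) = 1563.3

1563.3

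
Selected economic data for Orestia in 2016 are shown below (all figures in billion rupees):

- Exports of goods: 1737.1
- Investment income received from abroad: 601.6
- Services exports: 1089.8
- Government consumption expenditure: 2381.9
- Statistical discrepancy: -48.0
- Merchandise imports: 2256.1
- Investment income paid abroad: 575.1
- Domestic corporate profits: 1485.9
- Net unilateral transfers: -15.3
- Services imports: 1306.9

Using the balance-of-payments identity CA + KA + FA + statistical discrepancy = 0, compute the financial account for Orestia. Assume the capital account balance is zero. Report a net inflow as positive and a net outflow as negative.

Goods balance = 1737.1 - 2256.1 = -519.0
Services balance = 1089.8 - 1306.9 = -217.1
Trade balance (goods + services) = -519.0 + (-217.1) = -736.1
Net primary income = 601.6 - 575.1 = 26.5
Net secondary income = -15.3
Current account = -736.1 + 26.5 + (-15.3) = -724.9
Financial account = -(-724.9 + (-48.0)) = 772.9

772.9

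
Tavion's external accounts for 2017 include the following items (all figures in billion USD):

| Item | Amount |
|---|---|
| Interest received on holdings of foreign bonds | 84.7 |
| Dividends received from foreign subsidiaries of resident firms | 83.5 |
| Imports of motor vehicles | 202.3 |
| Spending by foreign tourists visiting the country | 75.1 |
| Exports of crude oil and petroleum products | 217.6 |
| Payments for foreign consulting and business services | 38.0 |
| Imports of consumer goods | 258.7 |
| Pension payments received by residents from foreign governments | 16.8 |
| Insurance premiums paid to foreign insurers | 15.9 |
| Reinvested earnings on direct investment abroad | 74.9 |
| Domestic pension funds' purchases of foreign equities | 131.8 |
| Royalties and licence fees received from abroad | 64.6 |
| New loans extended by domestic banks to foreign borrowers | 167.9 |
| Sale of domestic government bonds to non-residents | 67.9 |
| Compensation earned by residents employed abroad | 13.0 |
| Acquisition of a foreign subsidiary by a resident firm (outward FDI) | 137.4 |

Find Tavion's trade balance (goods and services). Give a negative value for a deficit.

Goods: -258.7 - 202.3 + 217.6 = -243.4
Services: 75.1 - 38.0 + 64.6 - 15.9 = 85.8
Trade balance = -243.4 + 85.8 = -157.6
(Excluded from the trade balance — primary income: interest received on holdings of foreign bonds 84.7, dividends received from foreign subsidiaries of resident firms 83.5, reinvested earnings on direct investment abroad 74.9, compensation earned by residents employed abroad 13.0; secondary income: pension payments received by residents from foreign governments 16.8; financial account: domestic pension funds' purchases of foreign equities 131.8, new loans extended by domestic banks to foreign borrowers 167.9, sale of domestic government bonds to non-residents 67.9, acquisition of a foreign subsidiary by a resident firm (outward FDI) 137.4.)

-157.6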